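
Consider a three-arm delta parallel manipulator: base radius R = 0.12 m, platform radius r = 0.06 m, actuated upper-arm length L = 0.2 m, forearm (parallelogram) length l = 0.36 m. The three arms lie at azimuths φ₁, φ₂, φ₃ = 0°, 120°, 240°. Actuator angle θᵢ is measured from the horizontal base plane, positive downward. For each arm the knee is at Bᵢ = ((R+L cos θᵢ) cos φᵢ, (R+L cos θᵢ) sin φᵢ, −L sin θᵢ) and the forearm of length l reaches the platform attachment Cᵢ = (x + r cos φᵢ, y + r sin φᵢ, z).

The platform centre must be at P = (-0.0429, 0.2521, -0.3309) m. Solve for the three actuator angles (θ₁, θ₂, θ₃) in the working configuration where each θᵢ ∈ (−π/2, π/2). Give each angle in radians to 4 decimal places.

φ1=0.0° → target in arm frame (-0.0429, 0.2521)
  A=0.1029, B=-0.3309, C=(l²−L²−A²−y'²−z²)/(2L)=-0.2351
  √(A²+B²)=0.3465;  θ1 = -1.2693+2.3164 ≈ 1.0471
φ2=120.0° → target in arm frame (0.2398, -0.0889)
  e−x'=-0.1798;  (l²−L²−(e−x')²−y'²−z²)/2L = -0.1503
  √(A²+B²)=0.3766;  θ2 = -2.0685+1.9813 ≈ -0.0871
arm 3 (φ=240.0°): x'=-0.1969, y'=-0.1632
  A=0.2569, B=-0.3309, C=(l²−L²−A²−y'²−z²)/(2L)=-0.2813
  θ3 = atan2(B,A) + arccos(C/0.4189) = 1.3963

θ₁ = 1.0471, θ₂ = -0.0871, θ₃ = 1.3963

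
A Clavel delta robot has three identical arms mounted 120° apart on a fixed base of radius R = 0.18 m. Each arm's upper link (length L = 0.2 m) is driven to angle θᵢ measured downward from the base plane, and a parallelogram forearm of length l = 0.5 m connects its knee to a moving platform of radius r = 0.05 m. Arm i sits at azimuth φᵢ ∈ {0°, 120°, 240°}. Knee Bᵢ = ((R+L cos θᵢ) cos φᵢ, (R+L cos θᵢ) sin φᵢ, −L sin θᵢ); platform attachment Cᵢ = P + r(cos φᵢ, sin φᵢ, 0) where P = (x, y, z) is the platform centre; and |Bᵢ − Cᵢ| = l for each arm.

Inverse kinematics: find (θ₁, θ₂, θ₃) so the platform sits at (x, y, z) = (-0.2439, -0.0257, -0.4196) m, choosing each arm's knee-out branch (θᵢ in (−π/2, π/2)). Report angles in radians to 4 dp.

arm 1 (φ=0.0°): x'=-0.2439, y'=-0.0257
  e−x'=0.3739;  (l²−L²−(e−x')²−y'²−z²)/2L = -0.2663
  √(A²+B²)=0.5620;  θ1 = -0.8429+2.0645 ≈ 1.2215
arm 2 (φ=120.0°): x'=0.0997, y'=0.2241
  A=0.0303, B=-0.4196, C=(l²−L²−A²−y'²−z²)/(2L)=-0.0430
  √(A²+B²)=0.4207;  θ2 = -1.4987+1.6731 ≈ 0.1744
arm 3 (φ=240.0°): x'=0.1442, y'=-0.1984
  A=-0.0142, B=-0.4196, C=(l²−L²−A²−y'²−z²)/(2L)=-0.0140
  γ=atan2(-0.4196,-0.0142)=-1.6046;  ψ=arccos(-0.0335)=1.6043;  θ3=γ+ψ≈-0.0004

θ₁ = 1.2215, θ₂ = 0.1744, θ₃ = -0.0004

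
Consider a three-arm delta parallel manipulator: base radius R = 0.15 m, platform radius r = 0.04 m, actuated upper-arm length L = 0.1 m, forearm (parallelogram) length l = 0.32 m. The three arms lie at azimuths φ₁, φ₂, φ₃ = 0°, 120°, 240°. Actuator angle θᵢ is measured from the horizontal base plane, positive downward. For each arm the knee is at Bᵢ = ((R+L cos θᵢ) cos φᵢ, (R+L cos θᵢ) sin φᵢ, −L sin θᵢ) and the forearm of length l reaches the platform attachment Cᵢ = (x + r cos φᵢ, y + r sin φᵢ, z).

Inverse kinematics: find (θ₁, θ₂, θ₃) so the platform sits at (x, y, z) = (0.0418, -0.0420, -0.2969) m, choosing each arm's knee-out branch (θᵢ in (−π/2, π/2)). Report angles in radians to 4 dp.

θ₁ = 0.2613, θ₂ = 0.8723, θ₃ = 0.4363

arm 1 (φ=0.0°): x'=0.0418, y'=-0.0420
  e−x'=0.0682;  (l²−L²−(e−x')²−y'²−z²)/2L = -0.0108
  γ=atan2(-0.2969,0.0682)=-1.3450;  ψ=arccos(-0.0355)=1.6063;  θ1=γ+ψ≈0.2613
φ2=120.0° → target in arm frame (-0.0573, -0.0152)
  A=0.1673, B=-0.2969, C=(l²−L²−A²−y'²−z²)/(2L)=-0.1198
  γ=atan2(-0.2969,0.1673)=-1.0577;  ψ=arccos(-0.3516)=1.9300;  θ2=γ+ψ≈0.8723
rotate P by −φ3: (0.0155, 0.0572, -0.2969)
  A=0.0945, B=-0.2969, C=(l²−L²−A²−y'²−z²)/(2L)=-0.0398
  γ=atan2(-0.2969,0.0945)=-1.2626;  ψ=arccos(-0.1277)=1.6988;  θ3=γ+ψ≈0.4363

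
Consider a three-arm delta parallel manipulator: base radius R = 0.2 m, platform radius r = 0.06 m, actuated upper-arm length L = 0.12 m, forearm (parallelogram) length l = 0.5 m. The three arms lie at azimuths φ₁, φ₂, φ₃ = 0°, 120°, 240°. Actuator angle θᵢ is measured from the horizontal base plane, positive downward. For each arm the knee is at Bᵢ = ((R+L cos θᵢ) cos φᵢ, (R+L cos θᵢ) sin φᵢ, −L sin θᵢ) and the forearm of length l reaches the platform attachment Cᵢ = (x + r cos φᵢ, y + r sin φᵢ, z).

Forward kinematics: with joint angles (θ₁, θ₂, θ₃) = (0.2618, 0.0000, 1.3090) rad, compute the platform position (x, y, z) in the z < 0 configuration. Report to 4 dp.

(0.0688, 0.1834, -0.4569)

O1 = (0.2559·cos0.0°, 0.2559·sin0.0°, -0.0311) = (0.2559, 0.0000, -0.0311)
φ2=120.0°: virtual centre (-0.1300, 0.2252, 0.0000), radius l
arm 3 at φ=240.0°: e+L cos θ3 = 0.1711;  O3 = (-0.0855, -0.1481, -0.1159)
subtract pairs → two planes through P
plane₁₂: -0.7718x+0.4503y+0.0621z = 0.0011
Cramer: x(z) = 0.0193-0.1082z;  y(z) = 0.0357-0.3234z
quadratic in z: (1.1163)z²+(0.0903)z+(-0.1918)=0, √Δ=0.9298 → z ∈ {-0.4569, 0.3760}; z = -0.4569 (taking z<0)
x = 0.0688, y = 0.1834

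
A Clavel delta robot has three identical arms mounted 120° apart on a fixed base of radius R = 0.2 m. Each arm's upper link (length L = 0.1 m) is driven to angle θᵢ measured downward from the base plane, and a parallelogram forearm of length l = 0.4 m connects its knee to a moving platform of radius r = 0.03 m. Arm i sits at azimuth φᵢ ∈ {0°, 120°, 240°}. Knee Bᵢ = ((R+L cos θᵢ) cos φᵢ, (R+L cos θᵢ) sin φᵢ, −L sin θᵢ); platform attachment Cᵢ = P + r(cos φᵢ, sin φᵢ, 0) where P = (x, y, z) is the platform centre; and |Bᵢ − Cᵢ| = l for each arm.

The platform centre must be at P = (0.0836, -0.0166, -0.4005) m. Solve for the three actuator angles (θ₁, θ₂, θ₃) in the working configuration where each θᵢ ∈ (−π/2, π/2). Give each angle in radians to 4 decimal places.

φ1=0.0° → target in arm frame (0.0836, -0.0166)
  e−x'=0.0864;  (l²−L²−(e−x')²−y'²−z²)/2L = -0.0907
  √(A²+B²)=0.4097;  θ1 = -1.3583+1.7940 ≈ 0.4357
rotate P by −φ2: (-0.0562, -0.0641, -0.4005)
  A=0.2262, B=-0.4005, C=(l²−L²−A²−y'²−z²)/(2L)=-0.3283
  √(A²+B²)=0.4600;  θ2 = -1.0567+2.3657 ≈ 1.3090
arm 3 (φ=240.0°): x'=-0.0274, y'=0.0807
  e−x'=0.1974;  (l²−L²−(e−x')²−y'²−z²)/2L = -0.2794
  θ3 = atan2(B,A) + arccos(C/0.4465) = 1.1342

θ₁ = 0.4357, θ₂ = 1.3090, θ₃ = 1.1342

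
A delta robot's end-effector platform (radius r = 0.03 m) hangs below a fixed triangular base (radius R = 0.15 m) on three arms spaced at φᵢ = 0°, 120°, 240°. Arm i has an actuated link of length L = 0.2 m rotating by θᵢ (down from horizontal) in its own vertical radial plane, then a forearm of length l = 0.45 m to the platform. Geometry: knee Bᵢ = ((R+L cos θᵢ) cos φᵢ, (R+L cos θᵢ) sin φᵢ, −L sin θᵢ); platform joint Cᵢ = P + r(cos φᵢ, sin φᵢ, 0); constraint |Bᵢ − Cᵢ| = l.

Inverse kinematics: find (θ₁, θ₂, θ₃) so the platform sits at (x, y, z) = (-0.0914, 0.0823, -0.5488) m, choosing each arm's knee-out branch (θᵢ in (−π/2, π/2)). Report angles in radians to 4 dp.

θ₁ = 1.3089, θ₂ = 0.6979, θ₃ = 1.1345

φ1=0.0° → target in arm frame (-0.0914, 0.0823)
  e−x'=0.2114;  (l²−L²−(e−x')²−y'²−z²)/2L = -0.4754
  γ=atan2(-0.5488,0.2114)=-1.2031;  ψ=arccos(-0.8083)=2.5120;  θ1=γ+ψ≈1.3089
rotate P by −φ2: (0.1170, 0.0380, -0.5488)
  A cos θ + B sin θ = C:  0.0030·cos θ + -0.5488·sin θ = -0.3503
  γ=atan2(-0.5488,0.0030)=-1.5653;  ψ=arccos(-0.6384)=2.2632;  θ2=γ+ψ≈0.6979
φ3=240.0° → target in arm frame (-0.0256, -0.1203)
  A=0.1456, B=-0.5488, C=(l²−L²−A²−y'²−z²)/(2L)=-0.4359
  γ=atan2(-0.5488,0.1456)=-1.3115;  ψ=arccos(-0.7677)=2.4460;  θ3=γ+ψ≈1.1345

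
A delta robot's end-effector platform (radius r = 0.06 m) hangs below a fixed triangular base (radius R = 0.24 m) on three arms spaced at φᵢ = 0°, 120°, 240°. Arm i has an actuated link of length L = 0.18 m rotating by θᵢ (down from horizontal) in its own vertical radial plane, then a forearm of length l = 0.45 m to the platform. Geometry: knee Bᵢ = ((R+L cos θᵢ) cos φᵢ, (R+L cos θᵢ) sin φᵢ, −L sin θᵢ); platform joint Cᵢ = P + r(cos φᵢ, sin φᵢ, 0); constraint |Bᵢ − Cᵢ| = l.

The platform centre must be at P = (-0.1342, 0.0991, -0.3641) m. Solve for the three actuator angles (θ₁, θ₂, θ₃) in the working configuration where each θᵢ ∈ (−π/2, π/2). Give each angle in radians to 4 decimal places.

arm 1 (φ=0.0°): x'=-0.1342, y'=0.0991
  e−x'=0.3142;  (l²−L²−(e−x')²−y'²−z²)/2L = -0.1973
  γ=atan2(-0.3641,0.3142)=-0.8588;  ψ=arccos(-0.4102)=1.9934;  θ1=γ+ψ≈1.1346
φ2=120.0° → target in arm frame (0.1529, 0.0667)
  A cos θ + B sin θ = C:  0.0271·cos θ + -0.3641·sin θ = 0.0899
  γ=atan2(-0.3641,0.0271)=-1.4966;  ψ=arccos(0.2461)=1.3221;  θ2=γ+ψ≈-0.1745
φ3=240.0° → target in arm frame (-0.0187, -0.1658)
  A=0.1987, B=-0.3641, C=(l²−L²−A²−y'²−z²)/(2L)=-0.0818
  γ=atan2(-0.3641,0.1987)=-1.0712;  ψ=arccos(-0.1971)=1.7692;  θ3=γ+ψ≈0.6981

θ₁ = 1.1346, θ₂ = -0.1745, θ₃ = 0.6981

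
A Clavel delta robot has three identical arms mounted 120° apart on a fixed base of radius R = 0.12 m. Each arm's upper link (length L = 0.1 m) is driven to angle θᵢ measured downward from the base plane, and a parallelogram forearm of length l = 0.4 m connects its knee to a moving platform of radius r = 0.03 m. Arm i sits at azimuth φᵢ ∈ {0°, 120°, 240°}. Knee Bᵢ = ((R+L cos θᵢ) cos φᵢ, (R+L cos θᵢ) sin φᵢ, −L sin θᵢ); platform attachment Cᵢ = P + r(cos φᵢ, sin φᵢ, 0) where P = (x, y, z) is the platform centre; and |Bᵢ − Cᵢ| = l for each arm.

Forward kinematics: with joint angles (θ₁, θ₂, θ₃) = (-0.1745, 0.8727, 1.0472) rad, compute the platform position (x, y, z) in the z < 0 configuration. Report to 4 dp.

(0.1586, 0.0244, -0.3808)

φ1=0.0°: virtual centre (0.1885, 0.0000, 0.0174), radius l
S2 = (0.1543·cos120.0°, 0.1543·sin120.0°, -0.0766) = (-0.0771, 0.1336, -0.0766)
arm 3 at φ=240.0°: e+L cos θ3 = 0.1400;  S3 = (-0.0700, -0.1212, -0.0866)
eliminate P² terms by subtracting sphere 1 from 2 and 3
linear system: -0.5312x+0.2672y = -0.0062−-0.1879z; -0.5170x+-0.2425y = -0.0087−-0.2079z
Cramer: x(z) = 0.0143-0.3788z;  y(z) = 0.0054-0.0498z
quadratic in z: (1.1460)z²+(0.0967)z+(-0.1293)=0, √Δ=0.7760 → z ∈ {-0.3808, 0.2964}; z = -0.3808 (taking z<0)
x = 0.1586, y = 0.0244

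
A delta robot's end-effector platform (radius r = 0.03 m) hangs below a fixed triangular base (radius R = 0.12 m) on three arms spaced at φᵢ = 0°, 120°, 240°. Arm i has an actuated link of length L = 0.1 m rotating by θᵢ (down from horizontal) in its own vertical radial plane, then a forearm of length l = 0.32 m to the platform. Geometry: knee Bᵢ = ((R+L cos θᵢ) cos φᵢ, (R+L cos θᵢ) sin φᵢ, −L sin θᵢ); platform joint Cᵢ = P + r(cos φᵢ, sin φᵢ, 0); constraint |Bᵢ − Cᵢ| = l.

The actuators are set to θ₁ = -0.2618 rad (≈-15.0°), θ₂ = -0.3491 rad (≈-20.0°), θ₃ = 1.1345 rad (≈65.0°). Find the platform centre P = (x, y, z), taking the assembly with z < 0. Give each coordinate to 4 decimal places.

(0.0699, 0.1333, -0.2406)

φ1=0.0°: virtual centre (0.1866, 0.0000, 0.0259), radius l
S2 = (0.1840·cos120.0°, 0.1840·sin120.0°, 0.0342) = (-0.0920, 0.1593, 0.0342)
S3 = (0.1323·cos240.0°, 0.1323·sin240.0°, -0.0906) = (-0.0661, -0.1145, -0.0906)
|S₂|²−|S₁|² = -0.0005;  |S₃|²−|S₁|² = -0.0098
plane₁₂: -0.5572x+0.3186y+0.0166z = -0.0005
det = 0.2887;  x = 0.0112+-0.2440z,  y = 0.0180+-0.4789z
into |P−S₁|² = l²: 1.2889z² + 0.0166z + -0.0706 = 0;  Δ = 0.3644;  z = -0.2406 or 0.2278 → z<0 root = -0.2406
x = 0.0699, y = 0.1333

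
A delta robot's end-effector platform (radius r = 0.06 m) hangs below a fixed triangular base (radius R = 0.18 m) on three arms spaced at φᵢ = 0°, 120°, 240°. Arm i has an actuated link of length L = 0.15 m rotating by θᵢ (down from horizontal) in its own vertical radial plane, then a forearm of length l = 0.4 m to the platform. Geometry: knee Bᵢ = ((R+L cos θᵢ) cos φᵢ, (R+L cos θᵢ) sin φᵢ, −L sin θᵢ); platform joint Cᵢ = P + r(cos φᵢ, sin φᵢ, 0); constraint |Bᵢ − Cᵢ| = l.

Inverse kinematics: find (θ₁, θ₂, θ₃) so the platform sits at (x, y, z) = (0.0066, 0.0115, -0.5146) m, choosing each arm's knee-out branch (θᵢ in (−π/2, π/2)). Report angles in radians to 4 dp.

θ₁ = 1.3089, θ₂ = 1.3086, θ₃ = 1.3959

φ1=0.0° → target in arm frame (0.0066, 0.0115)
  e−x'=0.1134;  (l²−L²−(e−x')²−y'²−z²)/2L = -0.4677
  γ=atan2(-0.5146,0.1134)=-1.3539;  ψ=arccos(-0.8875)=2.6628;  θ1=γ+ψ≈1.3089
φ2=120.0° → target in arm frame (0.0067, -0.0115)
  A cos θ + B sin θ = C:  0.1133·cos θ + -0.5146·sin θ = -0.4676
  θ2 = atan2(B,A) + arccos(C/0.5269) = 1.3086
φ3=240.0° → target in arm frame (-0.0133, 0.0000)
  e−x'=0.1333;  (l²−L²−(e−x')²−y'²−z²)/2L = -0.4836
  √(A²+B²)=0.5316;  θ3 = -1.3174+2.7133 ≈ 1.3959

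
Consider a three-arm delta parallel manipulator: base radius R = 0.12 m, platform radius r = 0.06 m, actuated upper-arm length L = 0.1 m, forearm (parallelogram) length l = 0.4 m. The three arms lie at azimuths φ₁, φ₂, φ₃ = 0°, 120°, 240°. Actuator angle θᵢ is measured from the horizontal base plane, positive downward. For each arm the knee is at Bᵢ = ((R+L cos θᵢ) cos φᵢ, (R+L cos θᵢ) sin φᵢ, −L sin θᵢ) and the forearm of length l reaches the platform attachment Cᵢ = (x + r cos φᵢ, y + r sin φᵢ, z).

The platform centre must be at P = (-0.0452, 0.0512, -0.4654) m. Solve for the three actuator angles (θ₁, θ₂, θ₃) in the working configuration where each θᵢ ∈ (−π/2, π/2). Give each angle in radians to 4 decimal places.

θ₁ = 1.2220, θ₂ = 0.7859, θ₃ = 1.1348

rotate P by −φ1: (-0.0452, 0.0512, -0.4654)
  A cos θ + B sin θ = C:  0.1052·cos θ + -0.4654·sin θ = -0.4014
  √(A²+B²)=0.4771;  θ1 = -1.3485+2.5705 ≈ 1.2220
rotate P by −φ2: (0.0669, 0.0135, -0.4654)
  e−x'=-0.0069;  (l²−L²−(e−x')²−y'²−z²)/2L = -0.3341
  γ=atan2(-0.4654,-0.0069)=-1.5857;  ψ=arccos(-0.7179)=2.3716;  θ2=γ+ψ≈0.7859
φ3=240.0° → target in arm frame (-0.0217, -0.0647)
  A=0.0817, B=-0.4654, C=(l²−L²−A²−y'²−z²)/(2L)=-0.3874
  θ3 = atan2(B,A) + arccos(C/0.4725) = 1.1348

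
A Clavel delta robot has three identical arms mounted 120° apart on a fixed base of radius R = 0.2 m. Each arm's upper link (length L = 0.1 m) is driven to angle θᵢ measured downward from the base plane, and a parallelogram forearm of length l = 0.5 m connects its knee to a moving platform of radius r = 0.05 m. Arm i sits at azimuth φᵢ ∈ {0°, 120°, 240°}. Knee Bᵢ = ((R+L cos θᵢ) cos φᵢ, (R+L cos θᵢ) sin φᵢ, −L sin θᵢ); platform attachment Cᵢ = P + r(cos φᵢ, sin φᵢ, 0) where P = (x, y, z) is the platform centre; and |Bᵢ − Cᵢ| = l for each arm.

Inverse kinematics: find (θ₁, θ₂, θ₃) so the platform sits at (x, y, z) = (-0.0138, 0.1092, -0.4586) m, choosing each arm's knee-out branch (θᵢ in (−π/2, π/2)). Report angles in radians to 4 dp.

θ₁ = 0.4363, θ₂ = -0.1748, θ₃ = 0.7853

arm 1 (φ=0.0°): x'=-0.0138, y'=0.1092
  A=0.1638, B=-0.4586, C=(l²−L²−A²−y'²−z²)/(2L)=-0.0453
  γ=atan2(-0.4586,0.1638)=-1.2277;  ψ=arccos(-0.0931)=1.6640;  θ1=γ+ψ≈0.4363
φ2=120.0° → target in arm frame (0.1015, -0.0426)
  A=0.0485, B=-0.4586, C=(l²−L²−A²−y'²−z²)/(2L)=0.1276
  √(A²+B²)=0.4612;  θ2 = -1.4654+1.2905 ≈ -0.1748
φ3=240.0° → target in arm frame (-0.0877, -0.0666)
  A cos θ + B sin θ = C:  0.2377·cos θ + -0.4586·sin θ = -0.1562
  θ3 = atan2(B,A) + arccos(C/0.5165) = 0.7853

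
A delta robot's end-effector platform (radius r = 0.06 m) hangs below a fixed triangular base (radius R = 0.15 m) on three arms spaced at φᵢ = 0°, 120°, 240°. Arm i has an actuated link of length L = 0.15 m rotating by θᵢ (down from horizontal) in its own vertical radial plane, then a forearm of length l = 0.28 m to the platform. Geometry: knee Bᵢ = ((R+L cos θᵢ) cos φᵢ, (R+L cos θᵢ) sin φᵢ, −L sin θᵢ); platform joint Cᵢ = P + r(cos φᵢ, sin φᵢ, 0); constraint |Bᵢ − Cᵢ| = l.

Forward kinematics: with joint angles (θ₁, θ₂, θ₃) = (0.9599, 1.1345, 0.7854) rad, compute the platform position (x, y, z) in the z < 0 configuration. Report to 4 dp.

φ1=0.0°: virtual centre (0.1760, 0.0000, -0.1229), radius l
arm 2 at φ=120.0°: (R−r)+L cos θ2 = 0.1534;  O2 = (-0.0767, 0.1328, -0.1359)
O3 = (0.1961·cos240.0°, 0.1961·sin240.0°, -0.1061) = (-0.0980, -0.1698, -0.1061)
subtract pairs → two planes through P
linear system: -0.5055x+0.2657y = -0.0041−-0.0262z; -0.5481x+-0.3396y = 0.0036−0.0336z
det = 0.3173;  x = 0.0013+0.0001z,  y = -0.0128+0.0987z
quadratic in z: (1.0097)z²+(0.2432)z+(-0.0326)=0, √Δ=0.4369 → z ∈ {-0.3368, 0.0959}; z = -0.3368 (taking z<0)
x = 0.0013, y = -0.0460

(0.0013, -0.0460, -0.3368)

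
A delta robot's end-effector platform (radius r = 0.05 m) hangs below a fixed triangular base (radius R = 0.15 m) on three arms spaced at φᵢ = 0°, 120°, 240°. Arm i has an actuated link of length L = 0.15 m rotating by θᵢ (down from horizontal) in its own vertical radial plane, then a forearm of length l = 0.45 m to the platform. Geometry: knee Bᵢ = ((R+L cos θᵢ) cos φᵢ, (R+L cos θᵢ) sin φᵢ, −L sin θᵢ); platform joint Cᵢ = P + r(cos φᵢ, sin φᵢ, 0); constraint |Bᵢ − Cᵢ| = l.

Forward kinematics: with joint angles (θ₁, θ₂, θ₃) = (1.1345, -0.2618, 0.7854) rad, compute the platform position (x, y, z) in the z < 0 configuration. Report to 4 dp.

centre 1 = (0.1634·cos0.0°, 0.1634·sin0.0°, -0.1359) = (0.1634, 0.0000, -0.1359)
φ2=120.0°: virtual centre (-0.1224, 0.2121, 0.0388), radius l
centre 3 = (0.2061·cos240.0°, 0.2061·sin240.0°, -0.1061) = (-0.1030, -0.1785, -0.1061)
eliminate P² terms by subtracting sphere 1 from 2 and 3
[-0.5717 0.4242 0.3495]·P = 0.0163;  [-0.5328 -0.3569 0.0598]·P = 0.0085
Cramer: x(z) = -0.0219+0.3490z;  y(z) = 0.0089-0.3536z
into |P−centre ₁|² = l²: 1.2469z² + 0.1363z + -0.1496 = 0;  Δ = 0.7647;  z = -0.4053 or 0.2960 → z<0 root = -0.4053
x = -0.1634, y = 0.1522

(-0.1634, 0.1522, -0.4053)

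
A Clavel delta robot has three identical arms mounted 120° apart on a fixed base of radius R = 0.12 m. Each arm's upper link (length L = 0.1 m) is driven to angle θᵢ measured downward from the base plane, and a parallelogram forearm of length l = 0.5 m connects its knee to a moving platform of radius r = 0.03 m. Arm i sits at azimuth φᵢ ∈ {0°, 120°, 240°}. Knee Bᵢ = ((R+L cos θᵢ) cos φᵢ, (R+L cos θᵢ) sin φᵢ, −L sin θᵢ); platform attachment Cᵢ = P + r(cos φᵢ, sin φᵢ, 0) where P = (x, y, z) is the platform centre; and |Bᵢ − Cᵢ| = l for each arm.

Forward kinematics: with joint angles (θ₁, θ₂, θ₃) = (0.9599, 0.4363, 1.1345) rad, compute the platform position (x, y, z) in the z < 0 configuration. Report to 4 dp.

(-0.0303, 0.1091, -0.5364)

φ1=0.0°: virtual centre (0.1474, 0.0000, -0.0819), radius l
arm 2 at φ=120.0°: e+L cos θ2 = 0.1806;  S2 = (-0.0903, 0.1564, -0.0423)
S3 = (0.1323·cos240.0°, 0.1323·sin240.0°, -0.0906) = (-0.0661, -0.1145, -0.0906)
subtract pairs → two planes through P
[-0.4754 0.3129 0.0793]·P = 0.0060;  [-0.4270 -0.2291 -0.0174]·P = -0.0027
det = 0.2425;  x = -0.0022+0.0524z,  y = 0.0159+-0.1738z
into |P−S₁|² = l²: 1.0330z² + 0.1426z + -0.2207 = 0;  Δ = 0.9322;  z = -0.5364 or 0.3983 → z<0 root = -0.5364
x = -0.0303, y = 0.1091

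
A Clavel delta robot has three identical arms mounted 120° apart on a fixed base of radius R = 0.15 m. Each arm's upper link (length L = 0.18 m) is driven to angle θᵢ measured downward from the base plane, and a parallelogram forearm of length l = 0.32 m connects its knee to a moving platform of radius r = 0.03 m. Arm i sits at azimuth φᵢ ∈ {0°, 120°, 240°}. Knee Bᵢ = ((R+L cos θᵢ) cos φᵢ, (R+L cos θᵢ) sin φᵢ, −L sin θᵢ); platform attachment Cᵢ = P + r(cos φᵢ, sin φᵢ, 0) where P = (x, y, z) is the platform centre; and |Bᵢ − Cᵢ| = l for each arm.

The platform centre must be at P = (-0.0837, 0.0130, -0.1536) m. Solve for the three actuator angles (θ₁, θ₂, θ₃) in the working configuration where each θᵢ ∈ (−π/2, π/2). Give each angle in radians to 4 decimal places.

θ₁ = 0.8730, θ₂ = -0.2619, θ₃ = 0.0002

rotate P by −φ1: (-0.0837, 0.0130, -0.1536)
  A cos θ + B sin θ = C:  0.2037·cos θ + -0.1536·sin θ = 0.0132
  θ1 = atan2(B,A) + arccos(C/0.2551) = 0.8730
φ2=120.0° → target in arm frame (0.0531, 0.0660)
  e−x'=0.0669;  (l²−L²−(e−x')²−y'²−z²)/2L = 0.1044
  γ=atan2(-0.1536,0.0669)=-1.1601;  ψ=arccos(0.6231)=0.8981;  θ2=γ+ψ≈-0.2619
arm 3 (φ=240.0°): x'=0.0306, y'=-0.0790
  A cos θ + B sin θ = C:  0.0894·cos θ + -0.1536·sin θ = 0.0894
  γ=atan2(-0.1536,0.0894)=-1.0437;  ψ=arccos(0.5029)=1.0439;  θ3=γ+ψ≈0.0002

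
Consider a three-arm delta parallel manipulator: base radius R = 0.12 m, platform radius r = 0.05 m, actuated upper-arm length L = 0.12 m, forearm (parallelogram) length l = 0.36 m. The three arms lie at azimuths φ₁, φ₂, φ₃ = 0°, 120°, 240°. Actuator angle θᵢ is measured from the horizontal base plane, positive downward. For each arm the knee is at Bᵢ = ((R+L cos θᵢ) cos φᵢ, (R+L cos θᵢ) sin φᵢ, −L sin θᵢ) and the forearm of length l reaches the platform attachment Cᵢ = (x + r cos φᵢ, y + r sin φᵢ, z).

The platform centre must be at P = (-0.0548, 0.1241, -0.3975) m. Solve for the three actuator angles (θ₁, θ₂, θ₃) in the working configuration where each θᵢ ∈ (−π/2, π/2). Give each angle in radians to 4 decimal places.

rotate P by −φ1: (-0.0548, 0.1241, -0.3975)
  A=0.1248, B=-0.3975, C=(l²−L²−A²−y'²−z²)/(2L)=-0.3074
  θ1 = atan2(B,A) + arccos(C/0.4166) = 1.1341
rotate P by −φ2: (0.1349, -0.0146, -0.3975)
  A=-0.0649, B=-0.3975, C=(l²−L²−A²−y'²−z²)/(2L)=-0.1968
  θ2 = atan2(B,A) + arccos(C/0.4028) = 0.3487
rotate P by −φ3: (-0.0801, -0.1095, -0.3975)
  A=0.1501, B=-0.3975, C=(l²−L²−A²−y'²−z²)/(2L)=-0.3222
  γ=atan2(-0.3975,0.1501)=-1.2098;  ψ=arccos(-0.7582)=2.4314;  θ3=γ+ψ≈1.2216

θ₁ = 1.1341, θ₂ = 0.3487, θ₃ = 1.2216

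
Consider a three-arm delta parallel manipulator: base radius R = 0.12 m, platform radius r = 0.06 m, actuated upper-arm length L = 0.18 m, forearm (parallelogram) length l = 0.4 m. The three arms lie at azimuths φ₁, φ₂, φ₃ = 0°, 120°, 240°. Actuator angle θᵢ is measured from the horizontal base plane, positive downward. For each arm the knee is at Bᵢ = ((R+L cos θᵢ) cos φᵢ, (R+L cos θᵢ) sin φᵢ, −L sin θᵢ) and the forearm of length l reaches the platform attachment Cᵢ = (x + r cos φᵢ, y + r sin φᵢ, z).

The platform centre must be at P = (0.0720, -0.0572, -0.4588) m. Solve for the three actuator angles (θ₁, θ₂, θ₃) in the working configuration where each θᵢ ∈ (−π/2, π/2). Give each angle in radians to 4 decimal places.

θ₁ = 0.5235, θ₂ = 0.9597, θ₃ = 0.6979

φ1=0.0° → target in arm frame (0.0720, -0.0572)
  e−x'=-0.0120;  (l²−L²−(e−x')²−y'²−z²)/2L = -0.2398
  γ=atan2(-0.4588,-0.0120)=-1.5969;  ψ=arccos(-0.5224)=2.1205;  θ1=γ+ψ≈0.5235
φ2=120.0° → target in arm frame (-0.0855, -0.0338)
  A cos θ + B sin θ = C:  0.1455·cos θ + -0.4588·sin θ = -0.2923
  γ=atan2(-0.4588,0.1455)=-1.2636;  ψ=arccos(-0.6072)=2.2233;  θ2=γ+ψ≈0.9597
arm 3 (φ=240.0°): x'=0.0135, y'=0.0910
  A cos θ + B sin θ = C:  0.0465·cos θ + -0.4588·sin θ = -0.2592
  θ3 = atan2(B,A) + arccos(C/0.4611) = 0.6979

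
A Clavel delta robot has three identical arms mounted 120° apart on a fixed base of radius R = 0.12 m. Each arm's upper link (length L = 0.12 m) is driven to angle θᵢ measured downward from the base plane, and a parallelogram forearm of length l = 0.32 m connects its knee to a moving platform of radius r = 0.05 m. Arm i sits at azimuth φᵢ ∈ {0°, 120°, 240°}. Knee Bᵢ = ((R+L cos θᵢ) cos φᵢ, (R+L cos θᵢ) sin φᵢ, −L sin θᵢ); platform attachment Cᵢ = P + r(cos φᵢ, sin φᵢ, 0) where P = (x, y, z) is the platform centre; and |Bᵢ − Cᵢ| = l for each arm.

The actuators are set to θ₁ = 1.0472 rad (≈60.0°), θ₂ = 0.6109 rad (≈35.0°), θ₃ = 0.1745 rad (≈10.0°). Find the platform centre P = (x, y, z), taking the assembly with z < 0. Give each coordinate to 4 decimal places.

(-0.0999, -0.0511, -0.3206)

φ1=0.0°: virtual centre (0.1300, 0.0000, -0.1039), radius l
φ2=120.0°: virtual centre (-0.0841, 0.1457, -0.0688), radius l
arm 3 at φ=240.0°: ρ3 = 0.1882;  O3 = (-0.0941, -0.1630, -0.0208)
eliminate P² terms by subtracting sphere 1 from 2 and 3
linear system: -0.4283x+0.2915y = 0.0054−0.0702z; -0.4482x+-0.3259y = 0.0081−0.1662z
Cramer: x(z) = -0.0153+0.2639z;  y(z) = -0.0040+0.1470z
into |P−O₁|² = l²: 1.0912z² + 0.1300z + -0.0705 = 0;  Δ = 0.3246;  z = -0.3206 or 0.2015 → z<0 root = -0.3206
x = -0.0999, y = -0.0511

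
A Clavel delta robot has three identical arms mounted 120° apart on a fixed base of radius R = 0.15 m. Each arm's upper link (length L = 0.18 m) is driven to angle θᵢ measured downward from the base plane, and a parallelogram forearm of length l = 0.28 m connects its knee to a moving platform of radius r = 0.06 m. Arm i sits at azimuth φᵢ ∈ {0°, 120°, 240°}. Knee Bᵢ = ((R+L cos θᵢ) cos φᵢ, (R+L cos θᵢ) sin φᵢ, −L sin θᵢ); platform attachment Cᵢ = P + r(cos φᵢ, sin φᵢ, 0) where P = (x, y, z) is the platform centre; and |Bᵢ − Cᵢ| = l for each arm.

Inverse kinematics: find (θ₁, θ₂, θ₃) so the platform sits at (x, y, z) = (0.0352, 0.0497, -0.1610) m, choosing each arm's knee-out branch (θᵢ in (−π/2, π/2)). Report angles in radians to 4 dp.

rotate P by −φ1: (0.0352, 0.0497, -0.1610)
  A cos θ + B sin θ = C:  0.0548·cos θ + -0.1610·sin θ = 0.0406
  θ1 = atan2(B,A) + arccos(C/0.1701) = 0.0872
rotate P by −φ2: (0.0254, -0.0553, -0.1610)
  e−x'=0.0646;  (l²−L²−(e−x')²−y'²−z²)/2L = 0.0357
  γ=atan2(-0.1610,0.0646)=-1.1894;  ψ=arccos(0.2058)=1.3635;  θ2=γ+ψ≈0.1741
rotate P by −φ3: (-0.0606, 0.0056, -0.1610)
  e−x'=0.1506;  (l²−L²−(e−x')²−y'²−z²)/2L = -0.0073
  γ=atan2(-0.1610,0.1506)=-0.8186;  ψ=arccos(-0.0333)=1.6041;  θ3=γ+ψ≈0.7855

θ₁ = 0.0872, θ₂ = 0.1741, θ₃ = 0.7855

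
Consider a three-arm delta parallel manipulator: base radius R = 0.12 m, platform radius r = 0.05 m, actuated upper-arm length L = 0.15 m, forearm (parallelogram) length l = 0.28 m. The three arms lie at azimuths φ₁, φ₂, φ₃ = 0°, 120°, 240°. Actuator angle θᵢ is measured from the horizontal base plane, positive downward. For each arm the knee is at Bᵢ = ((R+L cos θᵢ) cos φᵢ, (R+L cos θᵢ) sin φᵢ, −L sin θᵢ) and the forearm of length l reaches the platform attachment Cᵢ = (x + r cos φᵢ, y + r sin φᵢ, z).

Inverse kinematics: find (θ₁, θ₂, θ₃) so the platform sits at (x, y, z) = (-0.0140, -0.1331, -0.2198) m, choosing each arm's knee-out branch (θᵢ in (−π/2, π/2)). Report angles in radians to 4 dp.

θ₁ = 0.6109, θ₂ = 1.0474, θ₃ = -0.2614

rotate P by −φ1: (-0.0140, -0.1331, -0.2198)
  e−x'=0.0840;  (l²−L²−(e−x')²−y'²−z²)/2L = -0.0573
  √(A²+B²)=0.2353;  θ1 = -1.2058+1.8167 ≈ 0.6109
φ2=120.0° → target in arm frame (-0.1083, 0.0787)
  A cos θ + B sin θ = C:  0.1783·cos θ + -0.2198·sin θ = -0.1013
  θ2 = atan2(B,A) + arccos(C/0.2830) = 1.0474
arm 3 (φ=240.0°): x'=0.1223, y'=0.0544
  A cos θ + B sin θ = C:  -0.0523·cos θ + -0.2198·sin θ = 0.0063
  γ=atan2(-0.2198,-0.0523)=-1.8043;  ψ=arccos(0.0279)=1.5429;  θ3=γ+ψ≈-0.2614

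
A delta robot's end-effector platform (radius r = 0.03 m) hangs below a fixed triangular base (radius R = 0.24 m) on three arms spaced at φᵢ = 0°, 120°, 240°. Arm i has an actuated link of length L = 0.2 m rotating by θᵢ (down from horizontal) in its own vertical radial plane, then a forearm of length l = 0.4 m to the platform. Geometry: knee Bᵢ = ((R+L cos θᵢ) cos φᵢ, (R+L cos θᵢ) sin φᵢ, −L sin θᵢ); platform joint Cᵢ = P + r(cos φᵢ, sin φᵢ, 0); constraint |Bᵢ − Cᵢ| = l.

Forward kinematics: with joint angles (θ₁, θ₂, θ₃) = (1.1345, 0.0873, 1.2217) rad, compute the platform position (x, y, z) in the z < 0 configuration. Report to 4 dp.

(-0.0595, 0.1297, -0.3149)

arm 1 at φ=0.0°: (R−r)+L cos θ1 = 0.2945;  O1 = (0.2945, 0.0000, -0.1813)
arm 2 at φ=120.0°: (R−r)+L cos θ2 = 0.4092;  O2 = (-0.2046, 0.3544, -0.0174)
arm 3 at φ=240.0°: (R−r)+L cos θ3 = 0.2784;  O3 = (-0.1392, -0.2411, -0.1879)
|O₂|²−|O₁|² = 0.0482;  |O₃|²−|O₁|² = -0.0068
linear system: -0.9983x+0.7088y = 0.0482−0.3277z; -0.8674x+-0.4822y = -0.0068−-0.0133z
Cramer: x(z) = -0.0168+0.1355z;  y(z) = 0.0443-0.2714z
into |P−O₁|² = l²: 1.0920z² + 0.2541z + -0.0283 = 0;  Δ = 0.1880;  z = -0.3149 or 0.0822 → z<0 root = -0.3149
x = -0.0595, y = 0.1297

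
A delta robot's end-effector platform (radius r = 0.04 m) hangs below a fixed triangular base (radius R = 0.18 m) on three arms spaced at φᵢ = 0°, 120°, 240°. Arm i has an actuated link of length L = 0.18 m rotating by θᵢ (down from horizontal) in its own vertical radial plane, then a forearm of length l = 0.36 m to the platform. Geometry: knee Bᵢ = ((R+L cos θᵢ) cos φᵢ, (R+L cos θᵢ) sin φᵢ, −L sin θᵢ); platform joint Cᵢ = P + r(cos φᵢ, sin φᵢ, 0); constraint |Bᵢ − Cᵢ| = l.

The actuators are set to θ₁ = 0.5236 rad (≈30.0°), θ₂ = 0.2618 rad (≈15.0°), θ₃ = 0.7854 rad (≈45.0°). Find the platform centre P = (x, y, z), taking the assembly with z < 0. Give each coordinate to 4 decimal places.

(0.0024, 0.0595, -0.2898)

arm 1 at φ=0.0°: ρ1 = 0.2959;  centre 1 = (0.2959, 0.0000, -0.0900)
arm 2 at φ=120.0°: ρ2 = 0.3139;  centre 2 = (-0.1569, 0.2718, -0.0466)
centre 3 = (0.2673·cos240.0°, 0.2673·sin240.0°, -0.1273) = (-0.1336, -0.2315, -0.1273)
|centre ₂|²−|centre ₁|² = 0.0050;  |centre ₃|²−|centre ₁|² = -0.0080
[-0.9056 0.5436 0.0868]·P = 0.0050;  [-0.8590 -0.4629 -0.0746]·P = -0.0080
Cramer: x(z) = 0.0023-0.0004z;  y(z) = 0.0131-0.1603z
sphere 1 gives Az²+Bz+C=0 with A=1.0257, B=0.1760, C=-0.0351;  B²−4AC=0.1751;  roots -0.2898, 0.1182;  negative root z = -0.2898
x = 0.0024, y = 0.0595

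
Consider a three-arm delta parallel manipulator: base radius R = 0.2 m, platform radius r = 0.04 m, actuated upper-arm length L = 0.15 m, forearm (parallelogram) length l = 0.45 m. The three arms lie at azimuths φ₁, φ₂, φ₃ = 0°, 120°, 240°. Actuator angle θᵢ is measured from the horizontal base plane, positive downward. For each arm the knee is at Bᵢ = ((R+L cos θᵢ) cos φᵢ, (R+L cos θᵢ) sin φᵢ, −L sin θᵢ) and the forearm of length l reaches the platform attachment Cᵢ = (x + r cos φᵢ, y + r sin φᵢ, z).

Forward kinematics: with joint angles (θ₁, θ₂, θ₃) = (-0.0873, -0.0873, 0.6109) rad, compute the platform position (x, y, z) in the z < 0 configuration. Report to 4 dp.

(0.0436, 0.0755, -0.3421)

S1 = (0.3094·cos0.0°, 0.3094·sin0.0°, 0.0131) = (0.3094, 0.0000, 0.0131)
arm 2 at φ=120.0°: (R−r)+L cos θ2 = 0.3094;  S2 = (-0.1547, 0.2680, 0.0131)
arm 3 at φ=240.0°: (R−r)+L cos θ3 = 0.2829;  S3 = (-0.1414, -0.2450, -0.0860)
|S₂|²−|S₁|² = 0.0000;  |S₃|²−|S₁|² = -0.0085
[-0.9283 0.5359 0.0000]·P = 0.0000;  [-0.9017 -0.4899 -0.1982]·P = -0.0085
Cramer: x(z) = 0.0049-0.1133z;  y(z) = 0.0084-0.1962z
into |P−S₁|² = l²: 1.0513z² + 0.0395z + -0.1095 = 0;  Δ = 0.4620;  z = -0.3421 or 0.3045 → z<0 root = -0.3421
x = 0.0436, y = 0.0755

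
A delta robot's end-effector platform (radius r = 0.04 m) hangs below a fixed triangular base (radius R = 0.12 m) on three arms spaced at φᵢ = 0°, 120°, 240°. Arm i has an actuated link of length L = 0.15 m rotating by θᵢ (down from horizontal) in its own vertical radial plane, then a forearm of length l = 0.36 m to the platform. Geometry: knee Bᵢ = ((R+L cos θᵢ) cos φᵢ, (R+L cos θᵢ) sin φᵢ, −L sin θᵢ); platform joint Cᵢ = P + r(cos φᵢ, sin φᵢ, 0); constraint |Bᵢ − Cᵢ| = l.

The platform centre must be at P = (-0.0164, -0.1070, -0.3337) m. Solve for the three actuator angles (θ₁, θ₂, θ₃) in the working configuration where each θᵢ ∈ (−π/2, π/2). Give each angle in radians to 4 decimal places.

rotate P by −φ1: (-0.0164, -0.1070, -0.3337)
  e−x'=0.0964;  (l²−L²−(e−x')²−y'²−z²)/2L = -0.0833
  θ1 = atan2(B,A) + arccos(C/0.3473) = 0.5235
φ2=120.0° → target in arm frame (-0.0845, 0.0677)
  A cos θ + B sin θ = C:  0.1645·cos θ + -0.3337·sin θ = -0.1196
  γ=atan2(-0.3337,0.1645)=-1.1129;  ψ=arccos(-0.3216)=1.8982;  θ2=γ+ψ≈0.7853
φ3=240.0° → target in arm frame (0.1009, 0.0393)
  e−x'=-0.0209;  (l²−L²−(e−x')²−y'²−z²)/2L = -0.0208
  √(A²+B²)=0.3344;  θ3 = -1.6332+1.6330 ≈ -0.0002

θ₁ = 0.5235, θ₂ = 0.7853, θ₃ = -0.0002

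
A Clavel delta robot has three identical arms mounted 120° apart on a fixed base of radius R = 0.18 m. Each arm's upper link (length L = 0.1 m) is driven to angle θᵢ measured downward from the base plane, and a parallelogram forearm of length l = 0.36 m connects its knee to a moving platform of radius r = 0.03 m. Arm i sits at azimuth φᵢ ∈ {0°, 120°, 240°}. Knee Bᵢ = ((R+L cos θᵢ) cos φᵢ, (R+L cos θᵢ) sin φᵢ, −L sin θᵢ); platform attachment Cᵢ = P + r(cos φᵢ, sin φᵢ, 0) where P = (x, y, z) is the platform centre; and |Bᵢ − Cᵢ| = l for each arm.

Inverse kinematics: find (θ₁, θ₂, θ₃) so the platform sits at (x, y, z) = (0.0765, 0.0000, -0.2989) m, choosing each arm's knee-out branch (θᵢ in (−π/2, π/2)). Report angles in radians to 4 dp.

φ1=0.0° → target in arm frame (0.0765, 0.0000)
  e−x'=0.0735;  (l²−L²−(e−x')²−y'²−z²)/2L = 0.1243
  √(A²+B²)=0.3078;  θ1 = -1.3297+1.1552 ≈ -0.1745
rotate P by −φ2: (-0.0382, -0.0663, -0.2989)
  A=0.1882, B=-0.2989, C=(l²−L²−A²−y'²−z²)/(2L)=-0.0478
  θ2 = atan2(B,A) + arccos(C/0.3532) = 0.6979
rotate P by −φ3: (-0.0383, 0.0663, -0.2989)
  e−x'=0.1883;  (l²−L²−(e−x')²−y'²−z²)/2L = -0.0478
  θ3 = atan2(B,A) + arccos(C/0.3532) = 0.6979

θ₁ = -0.1745, θ₂ = 0.6979, θ₃ = 0.6979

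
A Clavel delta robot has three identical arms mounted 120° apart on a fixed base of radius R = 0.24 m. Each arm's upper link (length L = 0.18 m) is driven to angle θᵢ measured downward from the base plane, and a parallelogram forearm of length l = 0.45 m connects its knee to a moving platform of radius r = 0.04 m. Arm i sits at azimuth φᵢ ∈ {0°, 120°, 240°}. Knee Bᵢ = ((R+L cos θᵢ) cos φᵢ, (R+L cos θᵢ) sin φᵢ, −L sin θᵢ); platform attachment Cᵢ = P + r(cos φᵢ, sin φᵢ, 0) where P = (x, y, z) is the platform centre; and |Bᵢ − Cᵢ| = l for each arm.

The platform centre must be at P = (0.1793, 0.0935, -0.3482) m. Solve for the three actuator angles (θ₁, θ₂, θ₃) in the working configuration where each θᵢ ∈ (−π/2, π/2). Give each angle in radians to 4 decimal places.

arm 1 (φ=0.0°): x'=0.1793, y'=0.0935
  A cos θ + B sin θ = C:  0.0207·cos θ + -0.3482·sin θ = 0.1102
  γ=atan2(-0.3482,0.0207)=-1.5114;  ψ=arccos(0.3160)=1.2492;  θ1=γ+ψ≈-0.2622
φ2=120.0° → target in arm frame (-0.0087, -0.2020)
  A cos θ + B sin θ = C:  0.2087·cos θ + -0.3482·sin θ = -0.0986
  θ2 = atan2(B,A) + arccos(C/0.4059) = 0.7853
arm 3 (φ=240.0°): x'=-0.1706, y'=0.1085
  A=0.3706, B=-0.3482, C=(l²−L²−A²−y'²−z²)/(2L)=-0.2786
  θ3 = atan2(B,A) + arccos(C/0.5085) = 1.3963

θ₁ = -0.2622, θ₂ = 0.7853, θ₃ = 1.3963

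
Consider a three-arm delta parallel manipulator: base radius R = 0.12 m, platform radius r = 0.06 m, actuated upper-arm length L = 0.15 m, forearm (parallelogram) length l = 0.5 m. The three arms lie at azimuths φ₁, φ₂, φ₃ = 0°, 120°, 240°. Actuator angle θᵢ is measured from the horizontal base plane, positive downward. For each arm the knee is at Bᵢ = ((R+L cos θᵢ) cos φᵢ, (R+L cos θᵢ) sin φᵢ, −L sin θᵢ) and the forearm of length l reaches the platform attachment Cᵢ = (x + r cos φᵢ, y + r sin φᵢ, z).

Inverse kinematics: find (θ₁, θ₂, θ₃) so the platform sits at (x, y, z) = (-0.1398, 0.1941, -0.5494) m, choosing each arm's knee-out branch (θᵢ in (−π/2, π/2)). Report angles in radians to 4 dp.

rotate P by −φ1: (-0.1398, 0.1941, -0.5494)
  e−x'=0.1998;  (l²−L²−(e−x')²−y'²−z²)/2L = -0.5065
  γ=atan2(-0.5494,0.1998)=-1.2220;  ψ=arccos(-0.8663)=2.6186;  θ1=γ+ψ≈1.3966
arm 2 (φ=120.0°): x'=0.2380, y'=0.0240
  A=-0.1780, B=-0.5494, C=(l²−L²−A²−y'²−z²)/(2L)=-0.3553
  γ=atan2(-0.5494,-0.1780)=-1.8841;  ψ=arccos(-0.6153)=2.2335;  θ2=γ+ψ≈0.3494
rotate P by −φ3: (-0.0982, -0.2181, -0.5494)
  A=0.1582, B=-0.5494, C=(l²−L²−A²−y'²−z²)/(2L)=-0.4898
  γ=atan2(-0.5494,0.1582)=-1.2904;  ψ=arccos(-0.8567)=2.5997;  θ3=γ+ψ≈1.3092

θ₁ = 1.3966, θ₂ = 0.3494, θ₃ = 1.3092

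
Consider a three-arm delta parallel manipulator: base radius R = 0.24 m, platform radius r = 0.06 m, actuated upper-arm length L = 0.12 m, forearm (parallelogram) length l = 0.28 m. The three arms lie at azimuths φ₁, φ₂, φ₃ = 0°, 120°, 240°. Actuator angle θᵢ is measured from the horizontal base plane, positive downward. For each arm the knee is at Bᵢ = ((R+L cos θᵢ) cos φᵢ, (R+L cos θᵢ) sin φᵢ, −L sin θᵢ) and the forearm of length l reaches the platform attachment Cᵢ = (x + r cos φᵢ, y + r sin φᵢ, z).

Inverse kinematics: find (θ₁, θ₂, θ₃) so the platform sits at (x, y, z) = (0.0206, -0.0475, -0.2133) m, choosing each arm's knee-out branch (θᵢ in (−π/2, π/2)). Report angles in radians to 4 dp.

θ₁ = 0.7856, θ₂ = 1.3093, θ₃ = 0.6980

φ1=0.0° → target in arm frame (0.0206, -0.0475)
  A cos θ + B sin θ = C:  0.1594·cos θ + -0.2133·sin θ = -0.0382
  √(A²+B²)=0.2663;  θ1 = -0.9290+1.7146 ≈ 0.7856
rotate P by −φ2: (-0.0514, 0.0059, -0.2133)
  A=0.2314, B=-0.2133, C=(l²−L²−A²−y'²−z²)/(2L)=-0.1462
  γ=atan2(-0.2133,0.2314)=-0.7446;  ψ=arccos(-0.4646)=2.0540;  θ2=γ+ψ≈1.3093
rotate P by −φ3: (0.0308, 0.0416, -0.2133)
  e−x'=0.1492;  (l²−L²−(e−x')²−y'²−z²)/2L = -0.0228
  θ3 = atan2(B,A) + arccos(C/0.2603) = 0.6980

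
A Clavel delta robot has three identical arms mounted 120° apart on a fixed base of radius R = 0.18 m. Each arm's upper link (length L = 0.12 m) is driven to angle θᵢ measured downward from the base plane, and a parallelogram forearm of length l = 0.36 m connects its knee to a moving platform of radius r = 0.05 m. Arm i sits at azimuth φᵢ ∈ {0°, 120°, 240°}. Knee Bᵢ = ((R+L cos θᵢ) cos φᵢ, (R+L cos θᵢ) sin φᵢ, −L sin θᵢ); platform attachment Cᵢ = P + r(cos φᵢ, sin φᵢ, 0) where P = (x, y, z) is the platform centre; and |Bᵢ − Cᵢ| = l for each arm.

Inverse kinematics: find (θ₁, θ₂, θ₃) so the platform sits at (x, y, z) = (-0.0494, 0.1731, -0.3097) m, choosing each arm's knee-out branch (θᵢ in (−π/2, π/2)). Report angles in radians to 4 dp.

rotate P by −φ1: (-0.0494, 0.1731, -0.3097)
  e−x'=0.1794;  (l²−L²−(e−x')²−y'²−z²)/2L = -0.1786
  γ=atan2(-0.3097,0.1794)=-1.0458;  ψ=arccos(-0.4990)=2.0932;  θ1=γ+ψ≈1.0475
rotate P by −φ2: (0.1746, -0.0438, -0.3097)
  e−x'=-0.0446;  (l²−L²−(e−x')²−y'²−z²)/2L = 0.0641
  θ2 = atan2(B,A) + arccos(C/0.3129) = -0.3493
φ3=240.0° → target in arm frame (-0.1252, -0.1293)
  A cos θ + B sin θ = C:  0.2552·cos θ + -0.3097·sin θ = -0.2607
  θ3 = atan2(B,A) + arccos(C/0.4013) = 1.3964

θ₁ = 1.0475, θ₂ = -0.3493, θ₃ = 1.3964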